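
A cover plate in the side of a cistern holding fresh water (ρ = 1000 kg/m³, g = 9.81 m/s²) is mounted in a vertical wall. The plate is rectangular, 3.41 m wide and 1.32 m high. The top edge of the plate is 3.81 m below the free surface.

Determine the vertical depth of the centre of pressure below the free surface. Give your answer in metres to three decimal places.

γ = ρg = 1000 × 9.81 = 9810 N/m³ = 9.81 kN/m³.
The centroid lies 1.32/2 = 0.66 m below the top edge, so the centroid depth is h_c = 3.81 + 0.66 = 4.47 m.
A = 3.41 × 1.32 = 4.5012 m².
Resultant F = γ·h_c·A = 9.81 × 4.47 × 4.5012 = 197.381 kN.
I_c = b·h³/12 = 3.41 × 1.32³/12 = 0.653574 m⁴.
Centre of pressure: y_p = y_c + I_c/(y_c·A) = 4.47 + 0.653574/(4.47 × 4.5012) = 4.47 + 0.0324832 = 4.50248 m along the plane.

h_p = 4.502 m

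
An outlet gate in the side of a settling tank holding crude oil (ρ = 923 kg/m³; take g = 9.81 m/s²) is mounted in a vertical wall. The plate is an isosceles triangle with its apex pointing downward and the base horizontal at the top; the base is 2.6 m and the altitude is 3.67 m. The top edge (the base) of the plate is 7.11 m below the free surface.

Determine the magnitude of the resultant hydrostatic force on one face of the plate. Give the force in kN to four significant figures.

γ = ρg = 923 × 9.81 / 1000 = 9.05463 kN/m³.
With the apex down, the centroid sits h/3 = 3.67/3 = 1.22333 m below the base (the top edge), so the centroid depth is h_c = 7.11 + 1.22333 = 8.33333 m.
A = ½ × 2.6 × 3.67 = 4.771 m².
Resultant F = γ·h_c·A = 9.05463 × 8.33333 × 4.771 = 359.997 kN.

F ≈ 360.0 kN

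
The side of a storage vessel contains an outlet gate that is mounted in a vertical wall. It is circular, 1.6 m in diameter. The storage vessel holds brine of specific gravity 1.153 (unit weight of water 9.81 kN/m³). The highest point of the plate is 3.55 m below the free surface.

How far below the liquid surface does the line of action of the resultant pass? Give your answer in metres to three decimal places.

γ = 1.153 × 9.81 = 11.31093 kN/m³.
The centroid is at the centre, 0.8 m below the top of the plate, so the centroid depth is h_c = 3.55 + 0.8 = 4.35 m.
A = π(0.8)² = 2.01062 m².
Resultant F = γ·h_c·A = 11.31093 × 4.35 × 2.01062 = 98.9276 kN.
I_c = πr⁴/4 = π × 0.8⁴/4 = 0.321699 m⁴.
Centre of pressure: y_p = y_c + I_c/(y_c·A) = 4.35 + 0.321699/(4.35 × 2.01062) = 4.35 + 0.0367816 = 4.38678 m along the plane.

h_p = 4.387 m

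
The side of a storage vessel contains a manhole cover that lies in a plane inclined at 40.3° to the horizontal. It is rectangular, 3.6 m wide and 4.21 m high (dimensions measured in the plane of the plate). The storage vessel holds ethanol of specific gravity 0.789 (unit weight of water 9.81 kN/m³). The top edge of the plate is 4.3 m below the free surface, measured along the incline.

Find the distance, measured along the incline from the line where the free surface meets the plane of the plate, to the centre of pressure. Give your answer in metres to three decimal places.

γ = 0.789 × 9.81 = 7.74009 kN/m³.
Let θ = 40.3° be the plate's angle to the horizontal; measure y along the incline from where the plane meets the free surface. Vertical depth h = y·sinθ with sinθ = 0.646790.
The centroid lies 4.21/2 = 2.105 m below the top edge, so y_c = 4.3 + 2.105 = 6.405 m and h_c = 6.405 × 0.646790 = 4.14269 m.
A = 3.6 × 4.21 = 15.156 m².
Resultant F = γ·h_c·A = 7.74009 × 4.14269 × 15.156 = 485.974 kN.
I_c = b·h³/12 = 3.6 × 4.21³/12 = 22.3855 m⁴.
Centre of pressure: y_p = y_c + I_c/(y_c·A) = 6.405 + 22.3855/(6.405 × 15.156) = 6.405 + 0.230602 = 6.6356 m along the plane.

y_p = 6.636 m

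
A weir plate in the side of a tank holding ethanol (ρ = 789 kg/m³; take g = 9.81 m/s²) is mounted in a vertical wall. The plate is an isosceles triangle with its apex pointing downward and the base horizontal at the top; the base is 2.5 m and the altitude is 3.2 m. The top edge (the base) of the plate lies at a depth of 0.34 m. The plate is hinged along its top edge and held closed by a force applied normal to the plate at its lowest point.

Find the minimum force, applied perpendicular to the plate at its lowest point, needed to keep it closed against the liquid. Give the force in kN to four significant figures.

γ = ρg = 789 × 9.81 / 1000 = 7.74009 kN/m³.
With the apex down, the centroid sits h/3 = 3.2/3 = 1.06667 m below the base (the top edge), so the centroid depth is h_c = 0.34 + 1.06667 = 1.40667 m.
A = ½ × 2.5 × 3.2 = 4 m².
Resultant F = γ·h_c·A = 7.74009 × 1.40667 × 4 = 43.551 kN.
I_c = b·h³/36 = 2.5 × 3.2³/36 = 2.27556 m⁴.
Centre of pressure: y_p = y_c + I_c/(y_c·A) = 1.40667 + 2.27556/(1.40667 × 4) = 1.40667 + 0.404423 = 1.81109 m along the plane.
The resultant acts 1.06667 + 0.404423 = 1.47109 m (along the plate) below the hinge at the top edge, so the moment about the hinge is M = F × 1.47109 = 43.551 × 1.47109 = 64.0674 kN·m.
A normal force at the bottom, 3.2 m from the hinge, must supply this moment: P = 64.0674/3.2 = 20.0211 kN.

P ≈ 20.02 kN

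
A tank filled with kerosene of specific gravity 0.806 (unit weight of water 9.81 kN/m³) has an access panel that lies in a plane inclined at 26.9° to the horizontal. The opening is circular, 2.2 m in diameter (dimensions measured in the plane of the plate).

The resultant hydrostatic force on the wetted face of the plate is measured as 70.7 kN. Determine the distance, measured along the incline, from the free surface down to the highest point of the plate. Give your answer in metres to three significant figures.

γ = 0.806 × 9.81 = 7.90686 kN/m³.
A = π(1.1)² = 3.80133 m².
From F = γ·h_c·A, the centroid depth is h_c = 70.7/(7.90686 × 3.80133) = 2.35223 m.
Let θ = 26.9° be the plate's angle to the horizontal; measure y along the incline from where the plane meets the free surface. Vertical depth h = y·sinθ with sinθ = 0.452435.
Along the incline, y_c = h_c/sinθ = 2.35223/0.452435 = 5.19905 m.
The centroid is at the centre, 1.1 m below the top of the plate, so the highest point sits at y_top = 5.19905 − 1.1 = 4.09905 m along the incline.

y_top ≈ 4.10 m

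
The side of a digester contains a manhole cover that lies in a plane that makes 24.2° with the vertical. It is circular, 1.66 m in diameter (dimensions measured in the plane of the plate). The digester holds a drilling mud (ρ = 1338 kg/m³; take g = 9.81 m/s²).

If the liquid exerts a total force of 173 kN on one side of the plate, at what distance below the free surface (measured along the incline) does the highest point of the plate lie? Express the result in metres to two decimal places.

y_top ≈ 5.85 m

γ = ρg = 1338 × 9.81 / 1000 = 13.12578 kN/m³.
A = π(0.83)² = 2.16424 m².
From F = γ·h_c·A, the centroid depth is h_c = 173/(13.12578 × 2.16424) = 6.08998 m.
The plate makes 24.2° with the vertical, i.e. θ = 90° − 24.2° = 65.8° to the horizontal. Measuring y along the incline from the free-surface line, vertical depth h = y·sinθ with sinθ = 0.912120.
Along the incline, y_c = h_c/sinθ = 6.08998/0.912120 = 6.67673 m.
The centroid is at the centre, 0.83 m below the top of the plate, so the highest point sits at y_top = 6.67673 − 0.83 = 5.84673 m along the incline.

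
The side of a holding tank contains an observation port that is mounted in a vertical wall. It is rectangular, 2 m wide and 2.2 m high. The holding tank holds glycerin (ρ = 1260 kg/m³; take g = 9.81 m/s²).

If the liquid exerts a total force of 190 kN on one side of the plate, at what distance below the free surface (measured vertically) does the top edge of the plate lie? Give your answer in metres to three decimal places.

γ = ρg = 1260 × 9.81 / 1000 = 12.3606 kN/m³.
A = 2 × 2.2 = 4.4 m².
From F = γ·h_c·A, the centroid depth is h_c = 190/(12.3606 × 4.4) = 3.49351 m.
The centroid lies 2.2/2 = 1.1 m below the top edge, so the top edge sits at h_top = 3.49351 − 1.1 = 2.39351 m below the surface.

d_top ≈ 2.394 m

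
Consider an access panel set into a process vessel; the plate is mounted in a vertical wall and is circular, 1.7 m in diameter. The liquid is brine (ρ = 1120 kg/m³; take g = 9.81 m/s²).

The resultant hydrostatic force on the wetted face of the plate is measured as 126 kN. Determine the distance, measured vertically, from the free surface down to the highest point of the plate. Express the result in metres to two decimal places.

d_top ≈ 4.20 m

γ = ρg = 1120 × 9.81 / 1000 = 10.9872 kN/m³.
A = π(0.85)² = 2.2698 m².
From F = γ·h_c·A, the centroid depth is h_c = 126/(10.9872 × 2.2698) = 5.05238 m.
The centroid is at the centre, 0.85 m below the top of the plate, so the highest point sits at h_top = 5.05238 − 0.85 = 4.20238 m below the surface.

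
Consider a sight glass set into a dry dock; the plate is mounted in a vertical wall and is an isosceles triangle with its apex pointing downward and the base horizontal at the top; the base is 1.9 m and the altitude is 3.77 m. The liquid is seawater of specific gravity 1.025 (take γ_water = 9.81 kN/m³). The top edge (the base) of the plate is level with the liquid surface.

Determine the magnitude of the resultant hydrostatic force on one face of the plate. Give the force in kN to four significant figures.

γ = 1.025 × 9.81 = 10.05525 kN/m³.
With the apex down, the centroid sits h/3 = 3.77/3 = 1.25667 m below the base (the top edge), so the centroid depth is h_c = 1.25667 m.
A = ½ × 1.9 × 3.77 = 3.5815 m².
Resultant F = γ·h_c·A = 10.05525 × 1.25667 × 3.5815 = 45.2563 kN.

F ≈ 45.26 kN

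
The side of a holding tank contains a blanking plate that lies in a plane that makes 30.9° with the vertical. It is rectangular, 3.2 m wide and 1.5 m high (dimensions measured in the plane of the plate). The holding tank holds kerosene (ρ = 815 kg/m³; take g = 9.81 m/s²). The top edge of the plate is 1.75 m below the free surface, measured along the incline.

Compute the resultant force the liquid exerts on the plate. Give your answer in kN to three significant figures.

γ = ρg = 815 × 9.81 / 1000 = 7.99515 kN/m³.
The plate makes 30.9° with the vertical, i.e. θ = 90° − 30.9° = 59.1° to the horizontal. Measuring y along the incline from the free-surface line, vertical depth h = y·sinθ with sinθ = 0.858065.
The centroid lies 1.5/2 = 0.75 m below the top edge, so y_c = 1.75 + 0.75 = 2.5 m and h_c = 2.5 × 0.858065 = 2.14516 m.
A = 3.2 × 1.5 = 4.8 m².
Resultant F = γ·h_c·A = 7.99515 × 2.14516 × 4.8 = 82.3242 kN.

F ≈ 82.3 kN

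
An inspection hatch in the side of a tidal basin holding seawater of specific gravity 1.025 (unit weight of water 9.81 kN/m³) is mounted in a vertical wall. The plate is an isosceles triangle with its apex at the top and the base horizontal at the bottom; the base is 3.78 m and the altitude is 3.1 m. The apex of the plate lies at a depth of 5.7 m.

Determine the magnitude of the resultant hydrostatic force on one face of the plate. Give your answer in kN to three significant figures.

γ = 1.025 × 9.81 = 10.05525 kN/m³.
With the apex up, the centroid sits 2h/3 = 2 × 3.1/3 = 2.06667 m below the apex, so the centroid depth is h_c = 5.7 + 2.06667 = 7.76667 m.
A = ½ × 3.78 × 3.1 = 5.859 m².
Resultant F = γ·h_c·A = 10.05525 × 7.76667 × 5.859 = 457.563 kN.

F ≈ 458 kN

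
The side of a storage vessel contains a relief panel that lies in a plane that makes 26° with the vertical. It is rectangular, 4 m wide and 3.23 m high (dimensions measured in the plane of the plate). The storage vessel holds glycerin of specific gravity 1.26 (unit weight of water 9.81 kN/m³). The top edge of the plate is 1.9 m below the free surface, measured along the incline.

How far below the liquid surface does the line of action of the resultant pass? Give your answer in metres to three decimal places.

γ = 1.26 × 9.81 = 12.3606 kN/m³.
The plate makes 26° with the vertical, i.e. θ = 90° − 26° = 64° to the horizontal. Measuring y along the incline from the free-surface line, vertical depth h = y·sinθ with sinθ = 0.898794.
The centroid lies 3.23/2 = 1.615 m below the top edge, so y_c = 1.9 + 1.615 = 3.515 m and h_c = 3.515 × 0.898794 = 3.15926 m.
A = 4 × 3.23 = 12.92 m².
Resultant F = γ·h_c·A = 12.3606 × 3.15926 × 12.92 = 504.531 kN.
I_c = b·h³/12 = 4 × 3.23³/12 = 11.2328 m⁴.
Centre of pressure: y_p = y_c + I_c/(y_c·A) = 3.515 + 11.2328/(3.515 × 12.92) = 3.515 + 0.247343 = 3.76234 m along the plane.
Vertically, h_p = y_p·sinθ = 3.76234 × 0.898794 = 3.38157 m.

h_p = 3.382 m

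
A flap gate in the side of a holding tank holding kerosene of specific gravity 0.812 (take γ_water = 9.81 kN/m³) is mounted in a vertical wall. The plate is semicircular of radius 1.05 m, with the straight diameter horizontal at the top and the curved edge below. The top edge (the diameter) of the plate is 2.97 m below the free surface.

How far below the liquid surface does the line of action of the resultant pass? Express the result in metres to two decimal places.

γ = 0.812 × 9.81 = 7.96572 kN/m³.
The centroid of a semicircle lies 4r/(3π) = 0.445634 m from the diameter, here below the top edge, so the centroid depth is h_c = 2.97 + 0.445634 = 3.41563 m.
A = πr²/2 = π × 1.05²/2 = 1.7318 m².
Resultant F = γ·h_c·A = 7.96572 × 3.41563 × 1.7318 = 47.1187 kN.
I_c = (π/8 − 8/(9π))·r⁴ = 0.109757 × 1.05⁴ = 0.13341 m⁴.
Centre of pressure: y_p = y_c + I_c/(y_c·A) = 3.41563 + 0.13341/(3.41563 × 1.7318) = 3.41563 + 0.0225538 = 3.43818 m along the plane.

h_p = 3.44 m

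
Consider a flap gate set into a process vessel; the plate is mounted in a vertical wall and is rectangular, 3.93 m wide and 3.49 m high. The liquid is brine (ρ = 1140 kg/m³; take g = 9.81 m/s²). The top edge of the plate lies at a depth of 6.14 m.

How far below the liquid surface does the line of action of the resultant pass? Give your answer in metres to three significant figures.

γ = ρg = 1140 × 9.81 / 1000 = 11.1834 kN/m³.
The centroid lies 3.49/2 = 1.745 m below the top edge, so the centroid depth is h_c = 6.14 + 1.745 = 7.885 m.
A = 3.93 × 3.49 = 13.7157 m².
Resultant F = γ·h_c·A = 11.1834 × 7.885 × 13.7157 = 1209.47 kN.
I_c = b·h³/12 = 3.93 × 3.49³/12 = 13.9215 m⁴.
Centre of pressure: y_p = y_c + I_c/(y_c·A) = 7.885 + 13.9215/(7.885 × 13.7157) = 7.885 + 0.128726 = 8.01373 m along the plane.

h_p = 8.01 m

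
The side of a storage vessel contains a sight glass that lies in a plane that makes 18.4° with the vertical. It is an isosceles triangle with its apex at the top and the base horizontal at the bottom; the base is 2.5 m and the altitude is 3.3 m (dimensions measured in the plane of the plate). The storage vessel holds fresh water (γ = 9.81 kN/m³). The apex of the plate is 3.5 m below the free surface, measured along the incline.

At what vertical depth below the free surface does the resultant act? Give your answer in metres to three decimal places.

h_p = 5.509 m

γ = 9.81 kN/m³.
The plate makes 18.4° with the vertical, i.e. θ = 90° − 18.4° = 71.6° to the horizontal. Measuring y along the incline from the free-surface line, vertical depth h = y·sinθ with sinθ = 0.948876.
With the apex up, the centroid sits 2h/3 = 2 × 3.3/3 = 2.2 m below the apex, so y_c = 3.5 + 2.2 = 5.7 m and h_c = 5.7 × 0.948876 = 5.40859 m.
A = ½ × 2.5 × 3.3 = 4.125 m².
Resultant F = γ·h_c·A = 9.81 × 5.40859 × 4.125 = 218.865 kN.
I_c = b·h³/36 = 2.5 × 3.3³/36 = 2.49562 m⁴.
Centre of pressure: y_p = y_c + I_c/(y_c·A) = 5.7 + 2.49562/(5.7 × 4.125) = 5.7 + 0.10614 = 5.80614 m along the plane.
Vertically, h_p = y_p·sinθ = 5.80614 × 0.948876 = 5.50931 m.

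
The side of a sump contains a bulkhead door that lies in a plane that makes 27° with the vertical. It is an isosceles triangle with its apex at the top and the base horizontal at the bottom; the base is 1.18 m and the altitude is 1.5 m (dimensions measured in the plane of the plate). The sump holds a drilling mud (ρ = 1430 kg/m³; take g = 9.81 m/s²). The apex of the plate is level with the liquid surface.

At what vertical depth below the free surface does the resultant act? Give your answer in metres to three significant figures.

h_p = 1.00 m

γ = ρg = 1430 × 9.81 / 1000 = 14.0283 kN/m³.
The plate makes 27° with the vertical, i.e. θ = 90° − 27° = 63° to the horizontal. Measuring y along the incline from the free-surface line, vertical depth h = y·sinθ with sinθ = 0.891007.
With the apex up, the centroid sits 2h/3 = 2 × 1.5/3 = 1 m below the apex, so y_c = 1 m and h_c = 1 × 0.891007 = 0.891007 m.
A = ½ × 1.18 × 1.5 = 0.885 m².
Resultant F = γ·h_c·A = 14.0283 × 0.891007 × 0.885 = 11.0619 kN.
I_c = b·h³/36 = 1.18 × 1.5³/36 = 0.110625 m⁴.
Centre of pressure: y_p = y_c + I_c/(y_c·A) = 1 + 0.110625/(1 × 0.885) = 1 + 0.125 = 1.125 m along the plane.
Vertically, h_p = y_p·sinθ = 1.125 × 0.891007 = 1.00238 m.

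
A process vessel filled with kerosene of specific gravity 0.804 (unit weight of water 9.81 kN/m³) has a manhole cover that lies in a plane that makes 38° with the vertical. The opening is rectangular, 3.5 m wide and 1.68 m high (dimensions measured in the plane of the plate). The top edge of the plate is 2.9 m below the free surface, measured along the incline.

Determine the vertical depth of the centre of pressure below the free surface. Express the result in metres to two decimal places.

γ = 0.804 × 9.81 = 7.88724 kN/m³.
The plate makes 38° with the vertical, i.e. θ = 90° − 38° = 52° to the horizontal. Measuring y along the incline from the free-surface line, vertical depth h = y·sinθ with sinθ = 0.788011.
The centroid lies 1.68/2 = 0.84 m below the top edge, so y_c = 2.9 + 0.84 = 3.74 m and h_c = 3.74 × 0.788011 = 2.94716 m.
A = 3.5 × 1.68 = 5.88 m².
Resultant F = γ·h_c·A = 7.88724 × 2.94716 × 5.88 = 136.68 kN.
I_c = b·h³/12 = 3.5 × 1.68³/12 = 1.38298 m⁴.
Centre of pressure: y_p = y_c + I_c/(y_c·A) = 3.74 + 1.38298/(3.74 × 5.88) = 3.74 + 0.0628879 = 3.80289 m along the plane.
Vertically, h_p = y_p·sinθ = 3.80289 × 0.788011 = 2.99672 m.

h_p = 3.00 m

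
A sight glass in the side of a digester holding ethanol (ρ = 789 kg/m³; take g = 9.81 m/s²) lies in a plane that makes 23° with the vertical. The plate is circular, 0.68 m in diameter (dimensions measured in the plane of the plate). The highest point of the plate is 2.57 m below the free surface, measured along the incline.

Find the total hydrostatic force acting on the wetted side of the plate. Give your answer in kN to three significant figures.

F ≈ 7.53 kN

γ = ρg = 789 × 9.81 / 1000 = 7.74009 kN/m³.
The plate makes 23° with the vertical, i.e. θ = 90° − 23° = 67° to the horizontal. Measuring y along the incline from the free-surface line, vertical depth h = y·sinθ with sinθ = 0.920505.
The centroid is at the centre, 0.34 m below the top of the plate, so y_c = 2.57 + 0.34 = 2.91 m and h_c = 2.91 × 0.920505 = 2.67867 m.
A = π(0.34)² = 0.363168 m².
Resultant F = γ·h_c·A = 7.74009 × 2.67867 × 0.363168 = 7.52962 kN.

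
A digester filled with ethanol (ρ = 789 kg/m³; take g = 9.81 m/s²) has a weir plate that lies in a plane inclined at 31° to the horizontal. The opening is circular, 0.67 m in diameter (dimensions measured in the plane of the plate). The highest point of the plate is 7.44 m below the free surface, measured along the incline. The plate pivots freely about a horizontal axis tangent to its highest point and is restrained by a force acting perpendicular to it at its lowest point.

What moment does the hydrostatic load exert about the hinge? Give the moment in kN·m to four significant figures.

M ≈ 3.700 kN·m

γ = ρg = 789 × 9.81 / 1000 = 7.74009 kN/m³.
Let θ = 31° be the plate's angle to the horizontal; measure y along the incline from where the plane meets the free surface. Vertical depth h = y·sinθ with sinθ = 0.515038.
The centroid is at the centre, 0.335 m below the top of the plate, so y_c = 7.44 + 0.335 = 7.775 m and h_c = 7.775 × 0.515038 = 4.00442 m.
A = π(0.335)² = 0.352565 m².
Resultant F = γ·h_c·A = 7.74009 × 4.00442 × 0.352565 = 10.9276 kN.
I_c = πr⁴/4 = π × 0.335⁴/4 = 0.00989166 m⁴.
Centre of pressure: y_p = y_c + I_c/(y_c·A) = 7.775 + 0.00989166/(7.775 × 0.352565) = 7.775 + 0.00360852 = 7.77861 m along the plane.
The resultant acts 0.335 + 0.00360852 = 0.338609 m (along the plate) below the hinge at the top edge, so the moment about the hinge is M = F × 0.338609 = 10.9276 × 0.338609 = 3.70018 kN·m.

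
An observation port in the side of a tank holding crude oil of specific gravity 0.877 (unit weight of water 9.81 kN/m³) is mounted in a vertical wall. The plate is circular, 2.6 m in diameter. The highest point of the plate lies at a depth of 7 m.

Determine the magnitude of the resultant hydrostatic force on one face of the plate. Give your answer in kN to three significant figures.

F ≈ 379 kN

γ = 0.877 × 9.81 = 8.60337 kN/m³.
The centroid is at the centre, 1.3 m below the top of the plate, so the centroid depth is h_c = 7 + 1.3 = 8.3 m.
A = π(1.3)² = 5.30929 m².
Resultant F = γ·h_c·A = 8.60337 × 8.3 × 5.30929 = 379.126 kN.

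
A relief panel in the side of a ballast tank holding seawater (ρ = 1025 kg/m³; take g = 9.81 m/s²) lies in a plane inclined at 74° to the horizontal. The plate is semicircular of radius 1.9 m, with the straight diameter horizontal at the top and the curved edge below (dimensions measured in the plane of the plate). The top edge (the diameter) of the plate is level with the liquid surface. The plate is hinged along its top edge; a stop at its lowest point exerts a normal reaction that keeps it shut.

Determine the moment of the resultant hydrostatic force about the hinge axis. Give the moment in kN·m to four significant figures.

M ≈ 49.47 kN·m

γ = ρg = 1025 × 9.81 / 1000 = 10.05525 kN/m³.
Let θ = 74° be the plate's angle to the horizontal; measure y along the incline from where the plane meets the free surface. Vertical depth h = y·sinθ with sinθ = 0.961262.
The centroid of a semicircle lies 4r/(3π) = 0.806385 m from the diameter, here below the top edge, so y_c = 0.806385 m and h_c = 0.806385 × 0.961262 = 0.775147 m.
A = πr²/2 = π × 1.9²/2 = 5.67057 m².
Resultant F = γ·h_c·A = 10.05525 × 0.775147 × 5.67057 = 44.1981 kN.
I_c = (π/8 − 8/(9π))·r⁴ = 0.109757 × 1.9⁴ = 1.43036 m⁴.
Centre of pressure: y_p = y_c + I_c/(y_c·A) = 0.806385 + 1.43036/(0.806385 × 5.67057) = 0.806385 + 0.312807 = 1.11919 m along the plane.
The resultant acts 0.806385 + 0.312807 = 1.11919 m (along the plate) below the hinge at the top edge, so the moment about the hinge is M = F × 1.11919 = 44.1981 × 1.11919 = 49.4661 kN·m.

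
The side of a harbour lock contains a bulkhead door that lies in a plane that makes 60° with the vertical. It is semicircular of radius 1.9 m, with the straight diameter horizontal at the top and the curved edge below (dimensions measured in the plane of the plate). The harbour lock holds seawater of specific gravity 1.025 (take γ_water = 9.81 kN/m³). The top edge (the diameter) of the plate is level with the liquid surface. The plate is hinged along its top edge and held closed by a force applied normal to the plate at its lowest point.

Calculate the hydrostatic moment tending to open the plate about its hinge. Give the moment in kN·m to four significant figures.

M ≈ 25.73 kN·m

γ = 1.025 × 9.81 = 10.05525 kN/m³.
The plate makes 60° with the vertical, i.e. θ = 90° − 60° = 30° to the horizontal. Measuring y along the incline from the free-surface line, vertical depth h = y·sinθ with sinθ = 0.500000.
The centroid of a semicircle lies 4r/(3π) = 0.806385 m from the diameter, here below the top edge, so y_c = 0.806385 m and h_c = 0.806385 × 0.500000 = 0.403193 m.
A = πr²/2 = π × 1.9²/2 = 5.67057 m².
Resultant F = γ·h_c·A = 10.05525 × 0.403193 × 5.67057 = 22.9897 kN.
I_c = (π/8 − 8/(9π))·r⁴ = 0.109757 × 1.9⁴ = 1.43036 m⁴.
Centre of pressure: y_p = y_c + I_c/(y_c·A) = 0.806385 + 1.43036/(0.806385 × 5.67057) = 0.806385 + 0.312807 = 1.11919 m along the plane.
The resultant acts 0.806385 + 0.312807 = 1.11919 m (along the plate) below the hinge at the top edge, so the moment about the hinge is M = F × 1.11919 = 22.9897 × 1.11919 = 25.7298 kN·m.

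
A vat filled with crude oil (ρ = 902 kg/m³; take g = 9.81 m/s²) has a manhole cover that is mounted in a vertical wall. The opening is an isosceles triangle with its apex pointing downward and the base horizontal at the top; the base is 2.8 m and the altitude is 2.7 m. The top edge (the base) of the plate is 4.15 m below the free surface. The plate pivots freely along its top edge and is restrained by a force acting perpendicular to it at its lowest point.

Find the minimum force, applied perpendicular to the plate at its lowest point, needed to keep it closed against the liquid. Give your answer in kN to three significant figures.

P ≈ 61.3 kN

γ = ρg = 902 × 9.81 / 1000 = 8.84862 kN/m³.
With the apex down, the centroid sits h/3 = 2.7/3 = 0.9 m below the base (the top edge), so the centroid depth is h_c = 4.15 + 0.9 = 5.05 m.
A = ½ × 2.8 × 2.7 = 3.78 m².
Resultant F = γ·h_c·A = 8.84862 × 5.05 × 3.78 = 168.911 kN.
I_c = b·h³/36 = 2.8 × 2.7³/36 = 1.5309 m⁴.
Centre of pressure: y_p = y_c + I_c/(y_c·A) = 5.05 + 1.5309/(5.05 × 3.78) = 5.05 + 0.080198 = 5.1302 m along the plane.
The resultant acts 0.9 + 0.080198 = 0.980198 m (along the plate) below the hinge at the top edge, so the moment about the hinge is M = F × 0.980198 = 168.911 × 0.980198 = 165.566 kN·m.
A normal force at the bottom, 2.7 m from the hinge, must supply this moment: P = 165.566/2.7 = 61.3207 kN.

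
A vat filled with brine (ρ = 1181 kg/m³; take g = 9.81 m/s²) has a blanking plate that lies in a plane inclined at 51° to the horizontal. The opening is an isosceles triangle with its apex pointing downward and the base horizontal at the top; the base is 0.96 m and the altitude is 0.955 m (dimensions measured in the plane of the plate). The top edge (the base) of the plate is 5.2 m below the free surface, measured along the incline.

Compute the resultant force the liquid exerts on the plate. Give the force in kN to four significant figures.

γ = ρg = 1181 × 9.81 / 1000 = 11.58561 kN/m³.
Let θ = 51° be the plate's angle to the horizontal; measure y along the incline from where the plane meets the free surface. Vertical depth h = y·sinθ with sinθ = 0.777146.
With the apex down, the centroid sits h/3 = 0.955/3 = 0.318333 m below the base (the top edge), so y_c = 5.2 + 0.318333 = 5.51833 m and h_c = 5.51833 × 0.777146 = 4.28855 m.
A = ½ × 0.96 × 0.955 = 0.4584 m².
Resultant F = γ·h_c·A = 11.58561 × 4.28855 × 0.4584 = 22.7758 kN.

F ≈ 22.78 kN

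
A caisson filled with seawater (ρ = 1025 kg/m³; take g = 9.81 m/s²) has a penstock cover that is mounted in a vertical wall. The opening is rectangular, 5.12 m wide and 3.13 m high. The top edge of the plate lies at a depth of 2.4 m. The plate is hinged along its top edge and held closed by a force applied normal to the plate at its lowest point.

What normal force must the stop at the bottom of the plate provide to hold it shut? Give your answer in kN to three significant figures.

γ = ρg = 1025 × 9.81 / 1000 = 10.05525 kN/m³.
The centroid lies 3.13/2 = 1.565 m below the top edge, so the centroid depth is h_c = 2.4 + 1.565 = 3.965 m.
A = 5.12 × 3.13 = 16.0256 m².
Resultant F = γ·h_c·A = 10.05525 × 3.965 × 16.0256 = 638.926 kN.
I_c = b·h³/12 = 5.12 × 3.13³/12 = 13.0834 m⁴.
Centre of pressure: y_p = y_c + I_c/(y_c·A) = 3.965 + 13.0834/(3.965 × 16.0256) = 3.965 + 0.205903 = 4.1709 m along the plane.
The resultant acts 1.565 + 0.205903 = 1.7709 m (along the plate) below the hinge at the top edge, so the moment about the hinge is M = F × 1.7709 = 638.926 × 1.7709 = 1131.47 kN·m.
A normal force at the bottom, 3.13 m from the hinge, must supply this moment: P = 1131.47/3.13 = 361.492 kN.

P ≈ 361 kN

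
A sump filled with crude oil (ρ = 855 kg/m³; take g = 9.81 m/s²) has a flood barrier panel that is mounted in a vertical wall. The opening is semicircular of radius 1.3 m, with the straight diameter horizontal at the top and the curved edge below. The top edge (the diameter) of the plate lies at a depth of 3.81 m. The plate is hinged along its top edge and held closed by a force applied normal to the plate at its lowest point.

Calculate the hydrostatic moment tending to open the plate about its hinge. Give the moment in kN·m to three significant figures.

γ = ρg = 855 × 9.81 / 1000 = 8.38755 kN/m³.
The centroid of a semicircle lies 4r/(3π) = 0.551737 m from the diameter, here below the top edge, so the centroid depth is h_c = 3.81 + 0.551737 = 4.36174 m.
A = πr²/2 = π × 1.3²/2 = 2.65465 m².
Resultant F = γ·h_c·A = 8.38755 × 4.36174 × 2.65465 = 97.1185 kN.
I_c = (π/8 − 8/(9π))·r⁴ = 0.109757 × 1.3⁴ = 0.313477 m⁴.
Centre of pressure: y_p = y_c + I_c/(y_c·A) = 4.36174 + 0.313477/(4.36174 × 2.65465) = 4.36174 + 0.0270731 = 4.38881 m along the plane.
The resultant acts 0.551737 + 0.0270731 = 0.57881 m (along the plate) below the hinge at the top edge, so the moment about the hinge is M = F × 0.57881 = 97.1185 × 0.57881 = 56.2132 kN·m.

M ≈ 56.2 kN·m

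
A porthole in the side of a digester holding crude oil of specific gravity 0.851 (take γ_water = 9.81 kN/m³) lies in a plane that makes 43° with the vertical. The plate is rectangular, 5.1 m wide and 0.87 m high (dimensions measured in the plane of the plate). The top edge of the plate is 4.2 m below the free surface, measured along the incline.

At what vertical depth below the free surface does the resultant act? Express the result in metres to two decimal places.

h_p = 3.40 m

γ = 0.851 × 9.81 = 8.34831 kN/m³.
The plate makes 43° with the vertical, i.e. θ = 90° − 43° = 47° to the horizontal. Measuring y along the incline from the free-surface line, vertical depth h = y·sinθ with sinθ = 0.731354.
The centroid lies 0.87/2 = 0.435 m below the top edge, so y_c = 4.2 + 0.435 = 4.635 m and h_c = 4.635 × 0.731354 = 3.38983 m.
A = 5.1 × 0.87 = 4.437 m².
Resultant F = γ·h_c·A = 8.34831 × 3.38983 × 4.437 = 125.564 kN.
I_c = b·h³/12 = 5.1 × 0.87³/12 = 0.279864 m⁴.
Centre of pressure: y_p = y_c + I_c/(y_c·A) = 4.635 + 0.279864/(4.635 × 4.437) = 4.635 + 0.0136084 = 4.64861 m along the plane.
Vertically, h_p = y_p·sinθ = 4.64861 × 0.731354 = 3.39978 m.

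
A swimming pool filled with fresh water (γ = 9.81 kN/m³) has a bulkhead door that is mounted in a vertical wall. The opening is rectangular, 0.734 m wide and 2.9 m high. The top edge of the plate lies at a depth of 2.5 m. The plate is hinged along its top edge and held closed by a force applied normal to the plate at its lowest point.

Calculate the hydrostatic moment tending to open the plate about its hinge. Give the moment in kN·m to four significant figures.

γ = 9.81 kN/m³.
The centroid lies 2.9/2 = 1.45 m below the top edge, so the centroid depth is h_c = 2.5 + 1.45 = 3.95 m.
A = 0.734 × 2.9 = 2.1286 m².
Resultant F = γ·h_c·A = 9.81 × 3.95 × 2.1286 = 82.4822 kN.
I_c = b·h³/12 = 0.734 × 2.9³/12 = 1.49179 m⁴.
Centre of pressure: y_p = y_c + I_c/(y_c·A) = 3.95 + 1.49179/(3.95 × 2.1286) = 3.95 + 0.177426 = 4.12743 m along the plane.
The resultant acts 1.45 + 0.177426 = 1.62743 m (along the plate) below the hinge at the top edge, so the moment about the hinge is M = F × 1.62743 = 82.4822 × 1.62743 = 134.234 kN·m.

M ≈ 134.2 kN·m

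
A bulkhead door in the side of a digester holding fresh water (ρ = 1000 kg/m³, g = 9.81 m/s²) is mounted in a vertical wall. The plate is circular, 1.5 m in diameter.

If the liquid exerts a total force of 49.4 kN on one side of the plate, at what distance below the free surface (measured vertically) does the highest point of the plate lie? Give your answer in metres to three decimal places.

d_top ≈ 2.100 m

γ = ρg = 1000 × 9.81 = 9810 N/m³ = 9.81 kN/m³.
A = π(0.75)² = 1.76715 m².
From F = γ·h_c·A, the centroid depth is h_c = 49.4/(9.81 × 1.76715) = 2.8496 m.
The centroid is at the centre, 0.75 m below the top of the plate, so the highest point sits at h_top = 2.8496 − 0.75 = 2.0996 m below the surface.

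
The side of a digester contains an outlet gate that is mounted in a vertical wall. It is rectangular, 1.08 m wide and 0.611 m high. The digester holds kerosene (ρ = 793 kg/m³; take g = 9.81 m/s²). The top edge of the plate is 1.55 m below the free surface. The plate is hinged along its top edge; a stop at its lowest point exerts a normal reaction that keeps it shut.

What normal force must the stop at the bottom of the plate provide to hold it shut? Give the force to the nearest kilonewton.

γ = ρg = 793 × 9.81 / 1000 = 7.77933 kN/m³.
The centroid lies 0.611/2 = 0.3055 m below the top edge, so the centroid depth is h_c = 1.55 + 0.3055 = 1.8555 m.
A = 1.08 × 0.611 = 0.65988 m².
Resultant F = γ·h_c·A = 7.77933 × 1.8555 × 0.65988 = 9.52507 kN.
I_c = b·h³/12 = 1.08 × 0.611³/12 = 0.0205289 m⁴.
Centre of pressure: y_p = y_c + I_c/(y_c·A) = 1.8555 + 0.0205289/(1.8555 × 0.65988) = 1.8555 + 0.0167664 = 1.87227 m along the plane.
The resultant acts 0.3055 + 0.0167664 = 0.322266 m (along the plate) below the hinge at the top edge, so the moment about the hinge is M = F × 0.322266 = 9.52507 × 0.322266 = 3.06961 kN·m.
A normal force at the bottom, 0.611 m from the hinge, must supply this moment: P = 3.06961/0.611 = 5.02391 kN.

P ≈ 5 kN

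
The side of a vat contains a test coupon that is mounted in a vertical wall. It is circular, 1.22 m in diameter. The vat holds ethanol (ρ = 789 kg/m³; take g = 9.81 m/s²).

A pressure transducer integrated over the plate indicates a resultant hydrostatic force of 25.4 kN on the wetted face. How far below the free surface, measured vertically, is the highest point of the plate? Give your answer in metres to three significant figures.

γ = ρg = 789 × 9.81 / 1000 = 7.74009 kN/m³.
A = π(0.61)² = 1.16899 m².
From F = γ·h_c·A, the centroid depth is h_c = 25.4/(7.74009 × 1.16899) = 2.80722 m.
The centroid is at the centre, 0.61 m below the top of the plate, so the highest point sits at h_top = 2.80722 − 0.61 = 2.19722 m below the surface.

d_top ≈ 2.20 m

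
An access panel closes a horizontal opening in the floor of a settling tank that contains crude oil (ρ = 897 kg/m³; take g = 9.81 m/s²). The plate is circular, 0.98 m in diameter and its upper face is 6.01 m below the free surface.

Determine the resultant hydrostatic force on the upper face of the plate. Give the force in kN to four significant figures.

F ≈ 39.89 kN

γ = ρg = 897 × 9.81 / 1000 = 8.79957 kN/m³.
The plate is horizontal, so pressure is uniform at p = γ·h = 8.79957 × 6.01 = 52.8854 kN/m².
A = π(0.49)² = 0.754296 m².
F = p·A = 52.8854 × 0.754296 = 39.8912 kN.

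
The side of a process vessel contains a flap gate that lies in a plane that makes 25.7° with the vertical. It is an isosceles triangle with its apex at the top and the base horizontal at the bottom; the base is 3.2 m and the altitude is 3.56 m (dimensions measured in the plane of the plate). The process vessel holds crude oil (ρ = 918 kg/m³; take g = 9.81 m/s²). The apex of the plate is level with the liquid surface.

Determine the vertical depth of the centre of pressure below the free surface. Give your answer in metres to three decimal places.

h_p = 2.406 m

γ = ρg = 918 × 9.81 / 1000 = 9.00558 kN/m³.
The plate makes 25.7° with the vertical, i.e. θ = 90° − 25.7° = 64.3° to the horizontal. Measuring y along the incline from the free-surface line, vertical depth h = y·sinθ with sinθ = 0.901077.
With the apex up, the centroid sits 2h/3 = 2 × 3.56/3 = 2.37333 m below the apex, so y_c = 2.37333 m and h_c = 2.37333 × 0.901077 = 2.13855 m.
A = ½ × 3.2 × 3.56 = 5.696 m².
Resultant F = γ·h_c·A = 9.00558 × 2.13855 × 5.696 = 109.699 kN.
I_c = b·h³/36 = 3.2 × 3.56³/36 = 4.01049 m⁴.
Centre of pressure: y_p = y_c + I_c/(y_c·A) = 2.37333 + 4.01049/(2.37333 × 5.696) = 2.37333 + 0.296667 = 2.67 m along the plane.
Vertically, h_p = y_p·sinθ = 2.67 × 0.901077 = 2.40588 m.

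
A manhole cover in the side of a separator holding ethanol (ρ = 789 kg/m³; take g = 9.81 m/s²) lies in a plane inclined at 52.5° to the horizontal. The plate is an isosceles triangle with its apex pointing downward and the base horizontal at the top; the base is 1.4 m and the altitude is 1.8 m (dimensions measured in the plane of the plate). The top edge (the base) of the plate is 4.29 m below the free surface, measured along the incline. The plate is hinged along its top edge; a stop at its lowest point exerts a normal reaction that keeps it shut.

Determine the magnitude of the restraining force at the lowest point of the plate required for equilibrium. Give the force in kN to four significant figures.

P ≈ 13.39 kN

γ = ρg = 789 × 9.81 / 1000 = 7.74009 kN/m³.
Let θ = 52.5° be the plate's angle to the horizontal; measure y along the incline from where the plane meets the free surface. Vertical depth h = y·sinθ with sinθ = 0.793353.
With the apex down, the centroid sits h/3 = 1.8/3 = 0.6 m below the base (the top edge), so y_c = 4.29 + 0.6 = 4.89 m and h_c = 4.89 × 0.793353 = 3.8795 m.
A = ½ × 1.4 × 1.8 = 1.26 m².
Resultant F = γ·h_c·A = 7.74009 × 3.8795 × 1.26 = 37.8349 kN.
I_c = b·h³/36 = 1.4 × 1.8³/36 = 0.2268 m⁴.
Centre of pressure: y_p = y_c + I_c/(y_c·A) = 4.89 + 0.2268/(4.89 × 1.26) = 4.89 + 0.0368098 = 4.92681 m along the plane.
The resultant acts 0.6 + 0.0368098 = 0.63681 m (along the plate) below the hinge at the top edge, so the moment about the hinge is M = F × 0.63681 = 37.8349 × 0.63681 = 24.0936 kN·m.
A normal force at the bottom, 1.8 m from the hinge, must supply this moment: P = 24.0936/1.8 = 13.3853 kN.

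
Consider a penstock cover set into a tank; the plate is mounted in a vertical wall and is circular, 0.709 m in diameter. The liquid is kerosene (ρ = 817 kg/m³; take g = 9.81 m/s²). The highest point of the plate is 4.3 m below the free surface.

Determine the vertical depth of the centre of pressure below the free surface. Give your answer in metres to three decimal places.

h_p = 4.661 m

γ = ρg = 817 × 9.81 / 1000 = 8.01477 kN/m³.
The centroid is at the centre, 0.3545 m below the top of the plate, so the centroid depth is h_c = 4.3 + 0.3545 = 4.6545 m.
A = π(0.3545)² = 0.394805 m².
Resultant F = γ·h_c·A = 8.01477 × 4.6545 × 0.394805 = 14.7281 kN.
I_c = πr⁴/4 = π × 0.3545⁴/4 = 0.0124038 m⁴.
Centre of pressure: y_p = y_c + I_c/(y_c·A) = 4.6545 + 0.0124038/(4.6545 × 0.394805) = 4.6545 + 0.00674993 = 4.66125 m along the plane.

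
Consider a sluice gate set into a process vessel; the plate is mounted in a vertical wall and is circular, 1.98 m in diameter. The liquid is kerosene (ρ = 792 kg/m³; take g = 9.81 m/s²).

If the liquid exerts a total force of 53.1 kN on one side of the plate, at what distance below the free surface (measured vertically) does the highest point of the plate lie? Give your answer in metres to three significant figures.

γ = ρg = 792 × 9.81 / 1000 = 7.76952 kN/m³.
A = π(0.99)² = 3.07907 m².
From F = γ·h_c·A, the centroid depth is h_c = 53.1/(7.76952 × 3.07907) = 2.21963 m.
The centroid is at the centre, 0.99 m below the top of the plate, so the highest point sits at h_top = 2.21963 − 0.99 = 1.22963 m below the surface.

d_top ≈ 1.23 m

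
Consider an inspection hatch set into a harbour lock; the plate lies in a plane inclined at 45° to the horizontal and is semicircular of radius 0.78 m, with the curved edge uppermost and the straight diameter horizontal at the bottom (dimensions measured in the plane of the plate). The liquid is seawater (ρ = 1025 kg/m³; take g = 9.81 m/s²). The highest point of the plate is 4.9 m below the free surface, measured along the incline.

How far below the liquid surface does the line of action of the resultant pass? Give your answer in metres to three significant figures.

h_p = 3.79 m

γ = ρg = 1025 × 9.81 / 1000 = 10.05525 kN/m³.
Let θ = 45° be the plate's angle to the horizontal; measure y along the incline from where the plane meets the free surface. Vertical depth h = y·sinθ with sinθ = 0.707107.
The centroid lies 4r/(3π) = 0.331042 m above the diameter, so r − 4r/(3π) = 0.78 − 0.331042 = 0.448958 m below the topmost point, so y_c = 4.9 + 0.448958 = 5.34896 m and h_c = 5.34896 × 0.707107 = 3.78229 m.
A = πr²/2 = π × 0.78²/2 = 0.955672 m².
Resultant F = γ·h_c·A = 10.05525 × 3.78229 × 0.955672 = 36.346 kN.
I_c = (π/8 − 8/(9π))·r⁴ = 0.109757 × 0.78⁴ = 0.0406266 m⁴.
Centre of pressure: y_p = y_c + I_c/(y_c·A) = 5.34896 + 0.0406266/(5.34896 × 0.955672) = 5.34896 + 0.00794753 = 5.35691 m along the plane.
Vertically, h_p = y_p·sinθ = 5.35691 × 0.707107 = 3.78791 m.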